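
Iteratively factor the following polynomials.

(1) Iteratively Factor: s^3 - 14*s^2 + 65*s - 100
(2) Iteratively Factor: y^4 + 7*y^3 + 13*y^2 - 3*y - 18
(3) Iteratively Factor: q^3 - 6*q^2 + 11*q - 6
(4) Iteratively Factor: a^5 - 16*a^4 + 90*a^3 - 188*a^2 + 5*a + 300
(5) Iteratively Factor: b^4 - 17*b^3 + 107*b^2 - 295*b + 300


(1) = (s - 5)*(s^2 - 9*s + 20) = (s - 5)*(s - 4)*(s - 5)
(2) = (y - 1)*(y^3 + 8*y^2 + 21*y + 18) = (y - 1)*(y + 3)*(y^2 + 5*y + 6) = (y - 1)*(y + 2)*(y + 3)*(y + 3)
(3) = (q - 1)*(q^2 - 5*q + 6) = (q - 3)*(q - 1)*(q - 2)
(4) = (a - 3)*(a^4 - 13*a^3 + 51*a^2 - 35*a - 100) = (a - 4)*(a - 3)*(a^3 - 9*a^2 + 15*a + 25) = (a - 5)*(a - 4)*(a - 3)*(a^2 - 4*a - 5) = (a - 5)^2*(a - 4)*(a - 3)*(a + 1)
(5) = (b - 5)*(b^3 - 12*b^2 + 47*b - 60) = (b - 5)*(b - 3)*(b^2 - 9*b + 20) = (b - 5)*(b - 4)*(b - 3)*(b - 5)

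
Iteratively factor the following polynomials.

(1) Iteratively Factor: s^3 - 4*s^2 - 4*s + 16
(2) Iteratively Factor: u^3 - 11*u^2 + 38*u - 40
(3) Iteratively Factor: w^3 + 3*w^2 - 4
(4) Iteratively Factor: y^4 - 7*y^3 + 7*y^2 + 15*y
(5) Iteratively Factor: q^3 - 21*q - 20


(1) = (s + 2)*(s^2 - 6*s + 8) = (s - 2)*(s + 2)*(s - 4)
(2) = (u - 4)*(u^2 - 7*u + 10) = (u - 5)*(u - 4)*(u - 2)
(3) = (w + 2)*(w^2 + w - 2) = (w - 1)*(w + 2)*(w + 2)
(4) = (y + 1)*(y^3 - 8*y^2 + 15*y) = (y - 3)*(y + 1)*(y^2 - 5*y) = y*(y - 3)*(y + 1)*(y - 5)
(5) = (q + 4)*(q^2 - 4*q - 5) = (q - 5)*(q + 4)*(q + 1)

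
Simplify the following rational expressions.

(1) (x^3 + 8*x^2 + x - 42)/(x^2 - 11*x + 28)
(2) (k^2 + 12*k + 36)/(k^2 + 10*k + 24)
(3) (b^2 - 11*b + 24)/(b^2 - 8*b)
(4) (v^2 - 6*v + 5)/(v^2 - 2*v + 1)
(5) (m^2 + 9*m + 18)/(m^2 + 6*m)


(1) = (x^3 + 8*x^2 + x - 42)/(x^2 - 11*x + 28)
(2) = (k + 6)/(k + 4)
(3) = (b - 3)/b
(4) = (v - 5)/(v - 1)
(5) = (m + 3)/m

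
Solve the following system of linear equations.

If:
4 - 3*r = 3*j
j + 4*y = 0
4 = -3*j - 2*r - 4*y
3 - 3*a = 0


Then:
No Solution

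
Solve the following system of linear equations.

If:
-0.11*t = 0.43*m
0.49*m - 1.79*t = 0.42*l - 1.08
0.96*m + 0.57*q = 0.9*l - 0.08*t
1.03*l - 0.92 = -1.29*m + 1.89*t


Then:
l = 1.43
m = -0.06
q = 2.33
t = 0.25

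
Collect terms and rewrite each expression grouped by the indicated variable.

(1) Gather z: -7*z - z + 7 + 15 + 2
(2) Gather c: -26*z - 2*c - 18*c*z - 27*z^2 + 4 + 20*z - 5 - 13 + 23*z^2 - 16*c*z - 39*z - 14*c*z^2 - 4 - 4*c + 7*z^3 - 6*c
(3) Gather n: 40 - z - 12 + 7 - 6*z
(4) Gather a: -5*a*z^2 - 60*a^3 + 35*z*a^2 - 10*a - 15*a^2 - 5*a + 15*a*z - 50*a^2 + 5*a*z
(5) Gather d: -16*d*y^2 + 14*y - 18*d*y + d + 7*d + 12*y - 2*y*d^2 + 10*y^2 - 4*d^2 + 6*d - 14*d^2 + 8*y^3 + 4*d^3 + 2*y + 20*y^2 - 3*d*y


(1) = 24 - 8*z
(2) = c*(-14*z^2 - 34*z - 12) + 7*z^3 - 4*z^2 - 45*z - 18
(3) = 35 - 7*z
(4) = -60*a^3 + a^2*(35*z - 65) + a*(-5*z^2 + 20*z - 15)
(5) = 4*d^3 + d^2*(-2*y - 18) + d*(-16*y^2 - 21*y + 14) + 8*y^3 + 30*y^2 + 28*y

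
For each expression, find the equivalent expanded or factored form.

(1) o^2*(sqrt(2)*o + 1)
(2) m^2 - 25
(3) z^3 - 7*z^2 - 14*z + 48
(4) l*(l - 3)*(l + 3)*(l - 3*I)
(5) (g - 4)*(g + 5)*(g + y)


(1) = sqrt(2)*o^3 + o^2
(2) = (m - 5)*(m + 5)
(3) = (z - 8)*(z - 2)*(z + 3)
(4) = l^4 - 3*I*l^3 - 9*l^2 + 27*I*l
(5) = g^3 + g^2*y + g^2 + g*y - 20*g - 20*y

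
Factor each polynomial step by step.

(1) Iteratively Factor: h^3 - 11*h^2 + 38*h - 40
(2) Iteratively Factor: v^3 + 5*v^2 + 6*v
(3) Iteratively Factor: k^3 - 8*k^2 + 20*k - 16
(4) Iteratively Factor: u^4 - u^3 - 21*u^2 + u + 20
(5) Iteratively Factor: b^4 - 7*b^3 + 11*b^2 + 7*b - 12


(1) = (h - 4)*(h^2 - 7*h + 10) = (h - 4)*(h - 2)*(h - 5)
(2) = (v + 2)*(v^2 + 3*v) = (v + 2)*(v + 3)*(v)
(3) = (k - 2)*(k^2 - 6*k + 8) = (k - 2)^2*(k - 4)
(4) = (u + 4)*(u^3 - 5*u^2 - u + 5) = (u + 1)*(u + 4)*(u^2 - 6*u + 5) = (u - 5)*(u + 1)*(u + 4)*(u - 1)
(5) = (b - 4)*(b^3 - 3*b^2 - b + 3) = (b - 4)*(b + 1)*(b^2 - 4*b + 3) = (b - 4)*(b - 3)*(b + 1)*(b - 1)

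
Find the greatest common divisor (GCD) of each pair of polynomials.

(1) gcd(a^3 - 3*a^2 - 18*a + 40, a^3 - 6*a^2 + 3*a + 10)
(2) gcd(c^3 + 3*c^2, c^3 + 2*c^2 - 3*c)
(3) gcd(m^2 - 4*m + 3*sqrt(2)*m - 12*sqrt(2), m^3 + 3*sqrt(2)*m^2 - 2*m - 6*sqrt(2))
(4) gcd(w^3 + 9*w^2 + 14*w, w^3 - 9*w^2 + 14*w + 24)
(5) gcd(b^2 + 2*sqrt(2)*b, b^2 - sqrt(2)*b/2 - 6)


(1) = gcd((a - 5)*(a - 2)*(a + 4), (a - 5)*(a - 2)*(a + 1)) = a^2 - 7*a + 10
(2) = gcd(c^2*(c + 3), c*(c - 1)*(c + 3)) = c^2 + 3*c
(3) = m + 3*sqrt(2)
(4) = gcd(w*(w + 2)*(w + 7), (w - 6)*(w - 4)*(w + 1)) = 1
(5) = 1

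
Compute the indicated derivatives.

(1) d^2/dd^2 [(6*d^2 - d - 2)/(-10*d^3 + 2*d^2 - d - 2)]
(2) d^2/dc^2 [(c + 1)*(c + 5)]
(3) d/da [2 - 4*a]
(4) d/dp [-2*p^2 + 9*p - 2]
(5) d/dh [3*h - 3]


(1) = 4*(-300*d^6 + 150*d^5 + 660*d^4 + 251*d^3 - 54*d^2 - 60*d - 8)/(1000*d^9 - 600*d^8 + 420*d^7 + 472*d^6 - 198*d^5 + 138*d^4 + 97*d^3 - 18*d^2 + 12*d + 8)
(2) = 2
(3) = -4
(4) = 9 - 4*p
(5) = 3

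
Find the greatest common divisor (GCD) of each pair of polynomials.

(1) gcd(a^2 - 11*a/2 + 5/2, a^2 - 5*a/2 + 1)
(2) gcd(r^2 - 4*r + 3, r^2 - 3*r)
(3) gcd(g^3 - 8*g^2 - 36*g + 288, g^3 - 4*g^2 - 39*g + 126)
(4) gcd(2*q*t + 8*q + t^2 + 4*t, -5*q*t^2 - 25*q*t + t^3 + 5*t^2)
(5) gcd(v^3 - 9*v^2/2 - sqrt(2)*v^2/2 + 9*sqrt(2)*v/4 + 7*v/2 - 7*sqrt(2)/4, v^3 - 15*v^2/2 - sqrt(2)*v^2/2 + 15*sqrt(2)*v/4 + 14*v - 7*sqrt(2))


(1) = a - 1/2
(2) = r - 3
(3) = gcd((g - 8)*(g - 6)*(g + 6), (g - 7)*(g - 3)*(g + 6)) = g + 6
(4) = gcd((2*q + t)*(t + 4), t*(-5*q + t)*(t + 5)) = 1
(5) = v^2 + v*(-7/2 - sqrt(2)/2) + 7*sqrt(2)/4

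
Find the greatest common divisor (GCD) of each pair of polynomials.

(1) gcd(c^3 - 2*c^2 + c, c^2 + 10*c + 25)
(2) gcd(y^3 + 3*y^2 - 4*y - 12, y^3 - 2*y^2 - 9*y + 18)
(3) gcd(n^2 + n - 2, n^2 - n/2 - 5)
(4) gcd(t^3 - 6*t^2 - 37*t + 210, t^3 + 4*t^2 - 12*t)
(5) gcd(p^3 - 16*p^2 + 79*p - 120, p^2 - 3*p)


(1) = 1
(2) = y^2 + y - 6
(3) = gcd((n - 1)*(n + 2), (n - 5/2)*(n + 2)) = n + 2
(4) = gcd((t - 7)*(t - 5)*(t + 6), t*(t - 2)*(t + 6)) = t + 6
(5) = gcd((p - 8)*(p - 5)*(p - 3), p*(p - 3)) = p - 3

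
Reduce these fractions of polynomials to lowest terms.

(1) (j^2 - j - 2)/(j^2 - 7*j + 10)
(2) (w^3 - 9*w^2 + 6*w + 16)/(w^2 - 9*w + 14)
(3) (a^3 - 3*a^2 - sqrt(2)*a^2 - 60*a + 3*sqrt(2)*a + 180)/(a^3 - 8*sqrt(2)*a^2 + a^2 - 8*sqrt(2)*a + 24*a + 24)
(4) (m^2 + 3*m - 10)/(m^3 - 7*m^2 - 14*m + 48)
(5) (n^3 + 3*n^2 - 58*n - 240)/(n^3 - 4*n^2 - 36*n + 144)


(1) = (j + 1)/(j - 5)
(2) = (w^2 - 7*w - 8)/(w - 7)
(3) = (a^2 + a*(-3 + 5*sqrt(2)) - 15*sqrt(2))/(a^2 + a*(1 - 2*sqrt(2)) - 2*sqrt(2))
(4) = (m + 5)/(m^2 - 5*m - 24)
(5) = (n^2 - 3*n - 40)/(n^2 - 10*n + 24)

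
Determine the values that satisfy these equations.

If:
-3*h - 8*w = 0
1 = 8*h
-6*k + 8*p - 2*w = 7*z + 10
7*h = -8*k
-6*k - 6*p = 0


Then:
h = 1/8
k = -7/64
p = 7/64
w = -3/64
z = -67/56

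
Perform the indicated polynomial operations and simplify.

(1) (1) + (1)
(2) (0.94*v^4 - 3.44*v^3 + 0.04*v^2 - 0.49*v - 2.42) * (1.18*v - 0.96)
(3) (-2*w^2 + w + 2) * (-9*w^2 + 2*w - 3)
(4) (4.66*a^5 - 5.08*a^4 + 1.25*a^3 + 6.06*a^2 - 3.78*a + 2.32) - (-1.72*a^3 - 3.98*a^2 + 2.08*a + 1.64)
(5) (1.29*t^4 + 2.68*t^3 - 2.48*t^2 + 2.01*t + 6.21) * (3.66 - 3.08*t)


(1) = 2
(2) = 1.1092*v^5 - 4.9616*v^4 + 3.3496*v^3 - 0.6166*v^2 - 2.3852*v + 2.3232
(3) = 18*w^4 - 13*w^3 - 10*w^2 + w - 6
(4) = 4.66*a^5 - 5.08*a^4 + 2.97*a^3 + 10.04*a^2 - 5.86*a + 0.68
(5) = -3.9732*t^5 - 3.533*t^4 + 17.4472*t^3 - 15.2676*t^2 - 11.7702*t + 22.7286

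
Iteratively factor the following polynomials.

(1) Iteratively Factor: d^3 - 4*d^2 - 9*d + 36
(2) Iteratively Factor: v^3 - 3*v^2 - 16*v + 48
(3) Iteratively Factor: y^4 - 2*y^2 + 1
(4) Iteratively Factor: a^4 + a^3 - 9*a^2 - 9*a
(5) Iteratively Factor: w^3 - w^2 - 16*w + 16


(1) = (d - 4)*(d^2 - 9) = (d - 4)*(d + 3)*(d - 3)
(2) = (v - 4)*(v^2 + v - 12) = (v - 4)*(v - 3)*(v + 4)
(3) = (y - 1)*(y^3 + y^2 - y - 1) = (y - 1)^2*(y^2 + 2*y + 1) = (y - 1)^2*(y + 1)*(y + 1)
(4) = (a)*(a^3 + a^2 - 9*a - 9) = a*(a + 3)*(a^2 - 2*a - 3) = a*(a + 1)*(a + 3)*(a - 3)
(5) = (w - 1)*(w^2 - 16) = (w - 4)*(w - 1)*(w + 4)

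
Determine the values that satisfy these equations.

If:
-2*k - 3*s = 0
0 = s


Then:
k = 0
s = 0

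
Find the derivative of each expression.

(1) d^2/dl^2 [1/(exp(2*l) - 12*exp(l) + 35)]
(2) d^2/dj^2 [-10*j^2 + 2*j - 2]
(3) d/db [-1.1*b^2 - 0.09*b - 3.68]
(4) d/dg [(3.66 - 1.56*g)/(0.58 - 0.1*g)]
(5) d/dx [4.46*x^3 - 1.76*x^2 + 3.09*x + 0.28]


(1) = 4*((3 - exp(l))*(exp(2*l) - 12*exp(l) + 35) + 2*(exp(l) - 6)^2*exp(l))*exp(l)/(exp(2*l) - 12*exp(l) + 35)^3
(2) = -20
(3) = -2.2*b - 0.09
(4) = (0.312504 - 0.05388*g)/(0.1*g - 0.58)^3
(5) = 13.38*x^2 - 3.52*x + 3.09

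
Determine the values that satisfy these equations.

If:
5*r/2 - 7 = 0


Then:
r = 14/5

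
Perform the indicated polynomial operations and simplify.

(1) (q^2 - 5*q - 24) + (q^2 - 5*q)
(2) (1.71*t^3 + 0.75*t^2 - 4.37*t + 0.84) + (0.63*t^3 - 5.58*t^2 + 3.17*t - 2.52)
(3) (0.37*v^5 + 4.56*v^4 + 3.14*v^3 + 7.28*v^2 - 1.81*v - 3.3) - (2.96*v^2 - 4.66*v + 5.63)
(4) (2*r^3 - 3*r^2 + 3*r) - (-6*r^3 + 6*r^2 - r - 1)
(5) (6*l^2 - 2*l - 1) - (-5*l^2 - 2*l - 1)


(1) = 2*q^2 - 10*q - 24
(2) = 2.34*t^3 - 4.83*t^2 - 1.2*t - 1.68
(3) = 0.37*v^5 + 4.56*v^4 + 3.14*v^3 + 4.32*v^2 + 2.85*v - 8.93
(4) = 8*r^3 - 9*r^2 + 4*r + 1
(5) = 11*l^2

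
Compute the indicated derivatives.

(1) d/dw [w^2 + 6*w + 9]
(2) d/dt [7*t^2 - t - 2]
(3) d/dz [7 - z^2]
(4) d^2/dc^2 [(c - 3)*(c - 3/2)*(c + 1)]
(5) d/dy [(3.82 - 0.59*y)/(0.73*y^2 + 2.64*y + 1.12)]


(1) = 2*w + 6
(2) = 14*t - 1
(3) = -2*z
(4) = 6*c - 7
(5) = (0.4307*y^2 - 5.5772*y - 10.7456)/(0.5329*y^4 + 3.8544*y^3 + 8.6048*y^2 + 5.9136*y + 1.2544)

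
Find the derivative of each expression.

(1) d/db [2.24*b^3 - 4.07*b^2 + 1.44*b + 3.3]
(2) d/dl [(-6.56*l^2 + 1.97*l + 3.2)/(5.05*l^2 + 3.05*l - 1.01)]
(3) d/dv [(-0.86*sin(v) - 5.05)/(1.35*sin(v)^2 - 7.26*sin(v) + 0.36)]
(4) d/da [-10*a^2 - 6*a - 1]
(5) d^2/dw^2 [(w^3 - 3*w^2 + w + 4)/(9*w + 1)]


(1) = 6.72*b^2 - 8.14*b + 1.44
(2) = (-29.9565*l^2 - 19.0688*l - 11.7497)/(25.5025*l^4 + 30.805*l^3 - 0.8985*l^2 - 6.161*l + 1.0201)
(3) = (1.161*sin(v)^2 + 13.635*sin(v) - 36.9726)*cos(v)/(1.8225*sin(v)^4 - 19.602*sin(v)^3 + 53.6796*sin(v)^2 - 5.2272*sin(v) + 0.1296)
(4) = -20*a - 6
(5) = 6*(27*w^3 + 9*w^2 + w + 104)/(729*w^3 + 243*w^2 + 27*w + 1)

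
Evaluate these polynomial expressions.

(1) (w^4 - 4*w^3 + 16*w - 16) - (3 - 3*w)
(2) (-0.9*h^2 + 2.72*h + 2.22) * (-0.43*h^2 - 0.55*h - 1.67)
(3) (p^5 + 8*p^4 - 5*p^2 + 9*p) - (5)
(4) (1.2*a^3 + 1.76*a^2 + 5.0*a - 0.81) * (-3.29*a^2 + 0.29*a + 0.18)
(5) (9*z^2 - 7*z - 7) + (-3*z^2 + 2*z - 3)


(1) = w^4 - 4*w^3 + 19*w - 19
(2) = 0.387*h^4 - 0.6746*h^3 - 0.9476*h^2 - 5.7634*h - 3.7074
(3) = p^5 + 8*p^4 - 5*p^2 + 9*p - 5
(4) = -3.948*a^5 - 5.4424*a^4 - 15.7236*a^3 + 4.4317*a^2 + 0.6651*a - 0.1458
(5) = 6*z^2 - 5*z - 10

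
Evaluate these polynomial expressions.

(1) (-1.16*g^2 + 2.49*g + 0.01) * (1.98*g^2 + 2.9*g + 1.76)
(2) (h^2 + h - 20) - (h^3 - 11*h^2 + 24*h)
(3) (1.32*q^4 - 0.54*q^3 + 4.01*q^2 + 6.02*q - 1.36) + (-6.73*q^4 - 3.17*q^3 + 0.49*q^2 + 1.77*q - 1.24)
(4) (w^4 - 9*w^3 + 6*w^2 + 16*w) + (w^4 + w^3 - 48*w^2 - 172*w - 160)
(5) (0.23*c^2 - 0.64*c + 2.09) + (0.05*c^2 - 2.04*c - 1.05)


(1) = -2.2968*g^4 + 1.5662*g^3 + 5.1992*g^2 + 4.4114*g + 0.0176
(2) = -h^3 + 12*h^2 - 23*h - 20
(3) = -5.41*q^4 - 3.71*q^3 + 4.5*q^2 + 7.79*q - 2.6
(4) = 2*w^4 - 8*w^3 - 42*w^2 - 156*w - 160
(5) = 0.28*c^2 - 2.68*c + 1.04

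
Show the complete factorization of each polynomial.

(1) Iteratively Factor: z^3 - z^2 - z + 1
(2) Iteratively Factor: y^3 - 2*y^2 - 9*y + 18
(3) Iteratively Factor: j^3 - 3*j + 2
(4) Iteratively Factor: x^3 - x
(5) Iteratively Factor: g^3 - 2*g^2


(1) = (z - 1)*(z^2 - 1) = (z - 1)*(z + 1)*(z - 1)
(2) = (y - 2)*(y^2 - 9) = (y - 3)*(y - 2)*(y + 3)
(3) = (j - 1)*(j^2 + j - 2) = (j - 1)^2*(j + 2)
(4) = (x + 1)*(x^2 - x) = x*(x + 1)*(x - 1)
(5) = (g)*(g^2 - 2*g) = g*(g - 2)*(g)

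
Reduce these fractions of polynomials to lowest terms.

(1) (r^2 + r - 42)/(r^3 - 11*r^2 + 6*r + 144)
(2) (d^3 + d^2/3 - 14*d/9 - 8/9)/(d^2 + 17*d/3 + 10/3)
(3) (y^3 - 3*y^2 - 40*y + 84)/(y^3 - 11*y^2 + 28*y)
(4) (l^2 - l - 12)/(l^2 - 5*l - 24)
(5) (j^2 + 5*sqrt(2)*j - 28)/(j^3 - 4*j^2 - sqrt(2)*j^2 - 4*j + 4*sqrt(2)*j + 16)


(1) = (r + 7)/(r^2 - 5*r - 24)
(2) = (3*d^2 - d - 4)/(3*d + 15)
(3) = (y^2 + 4*y - 12)/(y^2 - 4*y)
(4) = (l - 4)/(l - 8)
(5) = (j + 7*sqrt(2))/(j^2 + j*(-4 + sqrt(2)) - 4*sqrt(2))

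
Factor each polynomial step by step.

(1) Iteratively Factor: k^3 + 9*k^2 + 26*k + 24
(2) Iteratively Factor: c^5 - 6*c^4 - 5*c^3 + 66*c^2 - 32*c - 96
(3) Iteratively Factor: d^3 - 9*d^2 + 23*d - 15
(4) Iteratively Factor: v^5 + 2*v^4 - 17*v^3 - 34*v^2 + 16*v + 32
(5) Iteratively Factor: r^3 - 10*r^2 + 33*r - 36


(1) = (k + 2)*(k^2 + 7*k + 12) = (k + 2)*(k + 3)*(k + 4)
(2) = (c - 2)*(c^4 - 4*c^3 - 13*c^2 + 40*c + 48) = (c - 2)*(c + 1)*(c^3 - 5*c^2 - 8*c + 48) = (c - 4)*(c - 2)*(c + 1)*(c^2 - c - 12) = (c - 4)*(c - 2)*(c + 1)*(c + 3)*(c - 4)
(3) = (d - 1)*(d^2 - 8*d + 15) = (d - 3)*(d - 1)*(d - 5)
(4) = (v - 4)*(v^4 + 6*v^3 + 7*v^2 - 6*v - 8) = (v - 4)*(v + 4)*(v^3 + 2*v^2 - v - 2) = (v - 4)*(v + 1)*(v + 4)*(v^2 + v - 2) = (v - 4)*(v - 1)*(v + 1)*(v + 4)*(v + 2)
(5) = (r - 4)*(r^2 - 6*r + 9) = (r - 4)*(r - 3)*(r - 3)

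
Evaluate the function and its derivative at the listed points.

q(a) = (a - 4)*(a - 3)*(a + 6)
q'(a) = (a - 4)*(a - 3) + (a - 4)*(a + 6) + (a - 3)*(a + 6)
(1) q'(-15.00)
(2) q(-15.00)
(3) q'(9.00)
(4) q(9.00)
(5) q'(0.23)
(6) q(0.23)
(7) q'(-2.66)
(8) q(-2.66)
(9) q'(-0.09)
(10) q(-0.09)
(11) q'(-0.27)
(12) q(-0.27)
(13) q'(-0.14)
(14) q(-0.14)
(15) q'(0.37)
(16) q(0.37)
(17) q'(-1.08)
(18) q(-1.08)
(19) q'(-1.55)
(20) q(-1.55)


(1) = 675.00
(2) = -3078.00
(3) = 195.00
(4) = 450.00
(5) = -30.30
(6) = 65.06
(7) = -3.45
(8) = 125.90
(9) = -29.80
(10) = 74.69
(11) = -29.24
(12) = 80.01
(13) = -29.66
(14) = 76.18
(15) = -30.33
(16) = 60.81
(17) = -24.34
(18) = 101.97
(19) = -19.69
(20) = 112.37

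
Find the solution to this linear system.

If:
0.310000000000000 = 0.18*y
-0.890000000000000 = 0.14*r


Then:
r = -6.36
y = 1.72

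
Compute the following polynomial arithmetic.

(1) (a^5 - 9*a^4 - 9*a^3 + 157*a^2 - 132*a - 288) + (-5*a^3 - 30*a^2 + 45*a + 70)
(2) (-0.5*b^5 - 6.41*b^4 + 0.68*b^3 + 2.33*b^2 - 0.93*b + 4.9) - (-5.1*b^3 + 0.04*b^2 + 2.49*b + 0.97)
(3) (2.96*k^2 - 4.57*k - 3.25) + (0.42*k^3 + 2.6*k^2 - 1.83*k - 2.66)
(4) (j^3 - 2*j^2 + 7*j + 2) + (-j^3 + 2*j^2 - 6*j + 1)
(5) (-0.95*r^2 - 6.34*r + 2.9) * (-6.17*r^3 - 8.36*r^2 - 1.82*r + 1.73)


(1) = a^5 - 9*a^4 - 14*a^3 + 127*a^2 - 87*a - 218
(2) = -0.5*b^5 - 6.41*b^4 + 5.78*b^3 + 2.29*b^2 - 3.42*b + 3.93
(3) = 0.42*k^3 + 5.56*k^2 - 6.4*k - 5.91
(4) = j + 3
(5) = 5.8615*r^5 + 47.0598*r^4 + 36.8384*r^3 - 14.3487*r^2 - 16.2462*r + 5.017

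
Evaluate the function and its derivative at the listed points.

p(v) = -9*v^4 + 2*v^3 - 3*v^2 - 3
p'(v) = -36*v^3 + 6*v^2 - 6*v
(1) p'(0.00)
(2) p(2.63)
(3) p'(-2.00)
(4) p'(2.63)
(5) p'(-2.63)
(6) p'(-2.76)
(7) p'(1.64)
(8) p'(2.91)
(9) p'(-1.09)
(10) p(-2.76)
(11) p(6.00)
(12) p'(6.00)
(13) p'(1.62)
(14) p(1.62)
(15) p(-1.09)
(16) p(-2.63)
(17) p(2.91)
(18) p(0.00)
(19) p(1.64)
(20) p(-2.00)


(1) = 0.00
(2) = -417.96
(3) = 324.00
(4) = -629.17
(5) = 712.17
(6) = 819.15
(7) = -152.50
(8) = -853.77
(9) = 60.29
(10) = -590.15
(11) = -11343.00
(12) = -7596.00
(13) = -147.03
(14) = -64.36
(15) = -21.86
(16) = -490.73
(17) = -624.50
(18) = -3.00
(19) = -67.35
(20) = -175.00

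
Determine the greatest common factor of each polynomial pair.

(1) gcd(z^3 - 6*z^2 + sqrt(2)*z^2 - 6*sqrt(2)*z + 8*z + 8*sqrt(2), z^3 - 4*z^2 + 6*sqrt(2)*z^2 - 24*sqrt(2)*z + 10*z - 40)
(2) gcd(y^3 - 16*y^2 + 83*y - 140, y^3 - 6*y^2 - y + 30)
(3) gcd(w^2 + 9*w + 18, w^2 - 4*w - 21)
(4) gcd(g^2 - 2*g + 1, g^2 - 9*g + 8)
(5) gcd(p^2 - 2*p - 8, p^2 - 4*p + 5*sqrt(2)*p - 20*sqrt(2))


(1) = z^2 + z*(-4 + sqrt(2)) - 4*sqrt(2)
(2) = gcd((y - 7)*(y - 5)*(y - 4), (y - 5)*(y - 3)*(y + 2)) = y - 5
(3) = w + 3
(4) = gcd((g - 1)^2, (g - 8)*(g - 1)) = g - 1
(5) = p - 4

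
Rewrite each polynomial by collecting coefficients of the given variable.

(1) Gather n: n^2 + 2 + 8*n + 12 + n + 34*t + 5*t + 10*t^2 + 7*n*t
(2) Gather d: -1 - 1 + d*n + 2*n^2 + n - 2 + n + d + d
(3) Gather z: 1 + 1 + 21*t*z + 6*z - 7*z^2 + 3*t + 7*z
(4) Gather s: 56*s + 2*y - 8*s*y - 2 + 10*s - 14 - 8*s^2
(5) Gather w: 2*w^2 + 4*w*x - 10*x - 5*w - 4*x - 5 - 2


(1) = n^2 + n*(7*t + 9) + 10*t^2 + 39*t + 14
(2) = d*(n + 2) + 2*n^2 + 2*n - 4
(3) = 3*t - 7*z^2 + z*(21*t + 13) + 2
(4) = -8*s^2 + s*(66 - 8*y) + 2*y - 16
(5) = 2*w^2 + w*(4*x - 5) - 14*x - 7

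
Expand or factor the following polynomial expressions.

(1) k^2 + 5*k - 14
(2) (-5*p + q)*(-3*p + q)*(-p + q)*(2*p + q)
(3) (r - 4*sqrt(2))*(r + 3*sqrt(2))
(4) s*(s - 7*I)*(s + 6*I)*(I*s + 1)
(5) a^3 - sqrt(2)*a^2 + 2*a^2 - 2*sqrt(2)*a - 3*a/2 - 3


(1) = (k - 2)*(k + 7)
(2) = -30*p^4 + 31*p^3*q + 5*p^2*q^2 - 7*p*q^3 + q^4
(3) = r^2 - sqrt(2)*r - 24
(4) = I*s^4 + 2*s^3 + 41*I*s^2 + 42*s
(5) = (a + 2)*(a - 3*sqrt(2)/2)*(a + sqrt(2)/2)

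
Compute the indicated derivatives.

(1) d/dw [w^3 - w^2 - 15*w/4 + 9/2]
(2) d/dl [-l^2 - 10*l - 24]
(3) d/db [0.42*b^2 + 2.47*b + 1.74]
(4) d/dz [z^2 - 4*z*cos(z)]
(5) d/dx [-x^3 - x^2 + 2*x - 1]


(1) = 3*w^2 - 2*w - 15/4
(2) = -2*l - 10
(3) = 0.84*b + 2.47
(4) = 4*z*sin(z) + 2*z - 4*cos(z)
(5) = -3*x^2 - 2*x + 2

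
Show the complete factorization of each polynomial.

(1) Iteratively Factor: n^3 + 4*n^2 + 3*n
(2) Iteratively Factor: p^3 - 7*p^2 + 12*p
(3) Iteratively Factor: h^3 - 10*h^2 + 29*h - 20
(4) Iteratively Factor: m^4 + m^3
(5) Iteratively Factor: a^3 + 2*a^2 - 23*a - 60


(1) = (n)*(n^2 + 4*n + 3) = n*(n + 1)*(n + 3)
(2) = (p)*(p^2 - 7*p + 12) = p*(p - 3)*(p - 4)
(3) = (h - 5)*(h^2 - 5*h + 4) = (h - 5)*(h - 1)*(h - 4)
(4) = (m)*(m^3 + m^2) = m*(m + 1)*(m^2) = m^2*(m + 1)*(m)
(5) = (a + 3)*(a^2 - a - 20) = (a + 3)*(a + 4)*(a - 5)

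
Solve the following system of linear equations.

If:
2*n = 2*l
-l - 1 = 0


Then:
l = -1
n = -1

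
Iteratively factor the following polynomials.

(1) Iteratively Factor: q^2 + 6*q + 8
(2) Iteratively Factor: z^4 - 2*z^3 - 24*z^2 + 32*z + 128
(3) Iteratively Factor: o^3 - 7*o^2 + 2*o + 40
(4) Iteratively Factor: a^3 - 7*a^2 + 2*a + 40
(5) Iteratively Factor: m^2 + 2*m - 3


(1) = (q + 4)*(q + 2)
(2) = (z + 2)*(z^3 - 4*z^2 - 16*z + 64) = (z - 4)*(z + 2)*(z^2 - 16) = (z - 4)*(z + 2)*(z + 4)*(z - 4)
(3) = (o + 2)*(o^2 - 9*o + 20) = (o - 4)*(o + 2)*(o - 5)
(4) = (a - 4)*(a^2 - 3*a - 10) = (a - 4)*(a + 2)*(a - 5)
(5) = (m - 1)*(m + 3)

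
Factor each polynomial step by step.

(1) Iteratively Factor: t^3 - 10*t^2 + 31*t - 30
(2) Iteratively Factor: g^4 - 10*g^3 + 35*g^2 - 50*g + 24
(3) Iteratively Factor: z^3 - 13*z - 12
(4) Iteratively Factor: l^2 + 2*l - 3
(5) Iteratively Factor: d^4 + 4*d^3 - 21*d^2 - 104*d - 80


(1) = (t - 3)*(t^2 - 7*t + 10) = (t - 5)*(t - 3)*(t - 2)
(2) = (g - 3)*(g^3 - 7*g^2 + 14*g - 8) = (g - 3)*(g - 2)*(g^2 - 5*g + 4) = (g - 3)*(g - 2)*(g - 1)*(g - 4)
(3) = (z + 1)*(z^2 - z - 12) = (z - 4)*(z + 1)*(z + 3)
(4) = (l - 1)*(l + 3)
(5) = (d + 4)*(d^3 - 21*d - 20) = (d - 5)*(d + 4)*(d^2 + 5*d + 4) = (d - 5)*(d + 1)*(d + 4)*(d + 4)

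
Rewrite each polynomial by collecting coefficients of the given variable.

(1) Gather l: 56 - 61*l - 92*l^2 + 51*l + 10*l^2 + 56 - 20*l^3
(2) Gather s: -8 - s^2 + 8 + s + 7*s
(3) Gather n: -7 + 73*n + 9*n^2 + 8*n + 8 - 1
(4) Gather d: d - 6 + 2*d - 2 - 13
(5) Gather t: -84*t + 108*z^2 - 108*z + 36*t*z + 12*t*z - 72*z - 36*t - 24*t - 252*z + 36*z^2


(1) = -20*l^3 - 82*l^2 - 10*l + 112
(2) = -s^2 + 8*s
(3) = 9*n^2 + 81*n
(4) = 3*d - 21
(5) = t*(48*z - 144) + 144*z^2 - 432*z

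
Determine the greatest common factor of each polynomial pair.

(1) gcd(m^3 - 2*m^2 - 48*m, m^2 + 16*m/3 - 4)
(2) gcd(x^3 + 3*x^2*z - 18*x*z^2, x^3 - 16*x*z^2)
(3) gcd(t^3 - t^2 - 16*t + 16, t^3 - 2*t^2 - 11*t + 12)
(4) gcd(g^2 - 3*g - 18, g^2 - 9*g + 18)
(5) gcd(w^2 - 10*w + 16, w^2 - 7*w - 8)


(1) = gcd(m*(m - 8)*(m + 6), (m - 2/3)*(m + 6)) = m + 6
(2) = x
(3) = gcd((t - 4)*(t - 1)*(t + 4), (t - 4)*(t - 1)*(t + 3)) = t^2 - 5*t + 4
(4) = gcd((g - 6)*(g + 3), (g - 6)*(g - 3)) = g - 6
(5) = gcd((w - 8)*(w - 2), (w - 8)*(w + 1)) = w - 8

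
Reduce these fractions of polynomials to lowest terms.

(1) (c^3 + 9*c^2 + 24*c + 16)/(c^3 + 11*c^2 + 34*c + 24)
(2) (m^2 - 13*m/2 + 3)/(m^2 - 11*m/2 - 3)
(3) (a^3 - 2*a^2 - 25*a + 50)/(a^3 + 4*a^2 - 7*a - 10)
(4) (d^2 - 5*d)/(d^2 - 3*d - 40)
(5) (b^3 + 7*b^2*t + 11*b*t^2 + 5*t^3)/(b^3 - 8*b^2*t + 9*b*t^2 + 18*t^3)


(1) = (c + 4)/(c + 6)
(2) = (2*m - 1)/(2*m + 1)
(3) = (a - 5)/(a + 1)
(4) = (d^2 - 5*d)/(d^2 - 3*d - 40)
(5) = (b^2 + 6*b*t + 5*t^2)/(b^2 - 9*b*t + 18*t^2)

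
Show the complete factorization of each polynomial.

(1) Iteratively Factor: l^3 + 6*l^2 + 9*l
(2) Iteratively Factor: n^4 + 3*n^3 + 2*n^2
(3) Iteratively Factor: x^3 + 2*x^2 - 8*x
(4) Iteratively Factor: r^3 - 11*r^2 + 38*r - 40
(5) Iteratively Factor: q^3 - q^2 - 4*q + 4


(1) = (l + 3)*(l^2 + 3*l) = l*(l + 3)*(l + 3)
(2) = (n + 1)*(n^3 + 2*n^2) = (n + 1)*(n + 2)*(n^2) = n*(n + 1)*(n + 2)*(n)
(3) = (x)*(x^2 + 2*x - 8) = x*(x + 4)*(x - 2)
(4) = (r - 5)*(r^2 - 6*r + 8) = (r - 5)*(r - 4)*(r - 2)
(5) = (q - 2)*(q^2 + q - 2) = (q - 2)*(q - 1)*(q + 2)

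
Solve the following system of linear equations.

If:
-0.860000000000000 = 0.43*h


Then:
h = -2.00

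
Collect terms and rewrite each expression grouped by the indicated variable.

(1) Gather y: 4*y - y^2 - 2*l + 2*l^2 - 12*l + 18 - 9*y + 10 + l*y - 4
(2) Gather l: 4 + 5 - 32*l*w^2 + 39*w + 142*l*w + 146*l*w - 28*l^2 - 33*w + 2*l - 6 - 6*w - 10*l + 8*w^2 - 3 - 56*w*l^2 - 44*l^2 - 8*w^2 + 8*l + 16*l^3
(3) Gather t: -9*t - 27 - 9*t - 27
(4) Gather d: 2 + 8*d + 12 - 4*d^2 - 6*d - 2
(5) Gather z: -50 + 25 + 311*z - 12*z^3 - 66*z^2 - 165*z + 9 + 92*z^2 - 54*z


(1) = 2*l^2 - 14*l - y^2 + y*(l - 5) + 24
(2) = 16*l^3 + l^2*(-56*w - 72) + l*(-32*w^2 + 288*w)
(3) = -18*t - 54
(4) = -4*d^2 + 2*d + 12
(5) = -12*z^3 + 26*z^2 + 92*z - 16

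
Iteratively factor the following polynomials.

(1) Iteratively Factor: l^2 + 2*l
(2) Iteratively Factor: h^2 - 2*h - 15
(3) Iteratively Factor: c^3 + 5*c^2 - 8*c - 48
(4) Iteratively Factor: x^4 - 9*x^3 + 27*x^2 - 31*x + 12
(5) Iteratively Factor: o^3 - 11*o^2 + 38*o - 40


(1) = (l)*(l + 2)
(2) = (h - 5)*(h + 3)
(3) = (c - 3)*(c^2 + 8*c + 16) = (c - 3)*(c + 4)*(c + 4)
(4) = (x - 3)*(x^3 - 6*x^2 + 9*x - 4) = (x - 3)*(x - 1)*(x^2 - 5*x + 4) = (x - 3)*(x - 1)^2*(x - 4)
(5) = (o - 2)*(o^2 - 9*o + 20) = (o - 5)*(o - 2)*(o - 4)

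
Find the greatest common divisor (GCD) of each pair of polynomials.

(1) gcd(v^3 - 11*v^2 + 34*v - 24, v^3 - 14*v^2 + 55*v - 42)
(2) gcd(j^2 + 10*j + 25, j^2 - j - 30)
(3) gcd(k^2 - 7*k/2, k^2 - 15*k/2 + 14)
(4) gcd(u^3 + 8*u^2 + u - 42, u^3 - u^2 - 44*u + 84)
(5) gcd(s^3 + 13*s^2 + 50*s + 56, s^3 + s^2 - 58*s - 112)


(1) = gcd((v - 6)*(v - 4)*(v - 1), (v - 7)*(v - 6)*(v - 1)) = v^2 - 7*v + 6
(2) = gcd((j + 5)^2, (j - 6)*(j + 5)) = j + 5
(3) = gcd(k*(k - 7/2), (k - 4)*(k - 7/2)) = k - 7/2
(4) = u^2 + 5*u - 14
(5) = gcd((s + 2)*(s + 4)*(s + 7), (s - 8)*(s + 2)*(s + 7)) = s^2 + 9*s + 14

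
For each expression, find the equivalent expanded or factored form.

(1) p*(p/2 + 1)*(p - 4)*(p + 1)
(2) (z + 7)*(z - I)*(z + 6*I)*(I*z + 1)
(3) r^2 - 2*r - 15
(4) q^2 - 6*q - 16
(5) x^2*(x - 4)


(1) = p^4/2 - p^3/2 - 5*p^2 - 4*p
(2) = I*z^4 - 4*z^3 + 7*I*z^3 - 28*z^2 + 11*I*z^2 + 6*z + 77*I*z + 42
(3) = (r - 5)*(r + 3)
(4) = (q - 8)*(q + 2)
(5) = x^3 - 4*x^2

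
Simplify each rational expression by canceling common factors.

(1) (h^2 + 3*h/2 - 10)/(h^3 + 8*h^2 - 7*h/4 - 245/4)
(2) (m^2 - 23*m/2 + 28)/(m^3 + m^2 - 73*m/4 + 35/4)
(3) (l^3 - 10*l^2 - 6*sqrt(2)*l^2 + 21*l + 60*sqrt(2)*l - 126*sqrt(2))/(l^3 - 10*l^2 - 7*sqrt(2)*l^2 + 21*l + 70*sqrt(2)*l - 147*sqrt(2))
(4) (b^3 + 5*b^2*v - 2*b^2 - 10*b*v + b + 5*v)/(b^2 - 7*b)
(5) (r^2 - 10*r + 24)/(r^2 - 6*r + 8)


(1) = (2*h + 8)/(2*h^2 + 21*h + 49)
(2) = (2*m - 16)/(2*m^2 + 9*m - 5)
(3) = (l - 6*sqrt(2))/(l - 7*sqrt(2))
(4) = (b^3 + 5*b^2*v - 2*b^2 - 10*b*v + b + 5*v)/(b^2 - 7*b)
(5) = (r - 6)/(r - 2)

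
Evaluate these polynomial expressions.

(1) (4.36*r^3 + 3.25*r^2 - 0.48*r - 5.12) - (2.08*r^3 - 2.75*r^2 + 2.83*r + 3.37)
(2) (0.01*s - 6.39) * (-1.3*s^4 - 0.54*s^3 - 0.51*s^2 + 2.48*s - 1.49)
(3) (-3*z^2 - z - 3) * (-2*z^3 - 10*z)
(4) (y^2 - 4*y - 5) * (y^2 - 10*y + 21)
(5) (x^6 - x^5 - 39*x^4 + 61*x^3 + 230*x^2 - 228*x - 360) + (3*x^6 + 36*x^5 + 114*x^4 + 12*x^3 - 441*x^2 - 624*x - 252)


(1) = 2.28*r^3 + 6.0*r^2 - 3.31*r - 8.49
(2) = -0.013*s^5 + 8.3016*s^4 + 3.4455*s^3 + 3.2837*s^2 - 15.8621*s + 9.5211
(3) = 6*z^5 + 2*z^4 + 36*z^3 + 10*z^2 + 30*z
(4) = y^4 - 14*y^3 + 56*y^2 - 34*y - 105
(5) = 4*x^6 + 35*x^5 + 75*x^4 + 73*x^3 - 211*x^2 - 852*x - 612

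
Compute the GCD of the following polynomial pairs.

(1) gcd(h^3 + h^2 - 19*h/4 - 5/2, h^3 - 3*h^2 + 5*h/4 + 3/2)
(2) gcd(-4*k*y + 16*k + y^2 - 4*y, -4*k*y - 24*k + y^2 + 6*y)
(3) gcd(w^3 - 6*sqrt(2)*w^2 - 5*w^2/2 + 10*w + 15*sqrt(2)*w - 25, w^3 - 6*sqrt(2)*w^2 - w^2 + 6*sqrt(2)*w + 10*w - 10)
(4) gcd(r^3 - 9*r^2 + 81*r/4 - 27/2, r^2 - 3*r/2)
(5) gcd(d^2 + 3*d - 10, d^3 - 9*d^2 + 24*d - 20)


(1) = gcd((h - 2)*(h + 1/2)*(h + 5/2), (h - 2)*(h - 3/2)*(h + 1/2)) = h^2 - 3*h/2 - 1
(2) = gcd((-4*k + y)*(y - 4), (-4*k + y)*(y + 6)) = -4*k + y
(3) = gcd((w - 5/2)*(w - 5*sqrt(2))*(w - sqrt(2)), (w - 1)*(w - 5*sqrt(2))*(w - sqrt(2))) = w^2 - 6*sqrt(2)*w + 10
(4) = r - 3/2
(5) = gcd((d - 2)*(d + 5), (d - 5)*(d - 2)^2) = d - 2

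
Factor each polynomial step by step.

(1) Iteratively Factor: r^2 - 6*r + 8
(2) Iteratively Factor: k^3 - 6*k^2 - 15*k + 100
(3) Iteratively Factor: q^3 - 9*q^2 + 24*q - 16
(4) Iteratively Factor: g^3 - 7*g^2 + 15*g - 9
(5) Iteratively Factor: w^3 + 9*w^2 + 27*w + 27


(1) = (r - 2)*(r - 4)
(2) = (k - 5)*(k^2 - k - 20) = (k - 5)^2*(k + 4)
(3) = (q - 1)*(q^2 - 8*q + 16) = (q - 4)*(q - 1)*(q - 4)
(4) = (g - 1)*(g^2 - 6*g + 9) = (g - 3)*(g - 1)*(g - 3)
(5) = (w + 3)*(w^2 + 6*w + 9) = (w + 3)^2*(w + 3)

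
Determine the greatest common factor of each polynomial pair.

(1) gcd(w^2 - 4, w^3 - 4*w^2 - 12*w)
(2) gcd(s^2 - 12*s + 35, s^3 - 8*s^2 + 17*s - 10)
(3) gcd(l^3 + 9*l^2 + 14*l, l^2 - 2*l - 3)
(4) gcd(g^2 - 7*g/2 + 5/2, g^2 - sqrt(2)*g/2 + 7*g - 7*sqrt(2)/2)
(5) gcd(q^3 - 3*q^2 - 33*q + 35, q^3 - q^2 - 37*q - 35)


(1) = w + 2
(2) = s - 5
(3) = gcd(l*(l + 2)*(l + 7), (l - 3)*(l + 1)) = 1
(4) = gcd((g - 5/2)*(g - 1), (g + 7)*(g - sqrt(2)/2)) = 1
(5) = gcd((q - 7)*(q - 1)*(q + 5), (q - 7)*(q + 1)*(q + 5)) = q^2 - 2*q - 35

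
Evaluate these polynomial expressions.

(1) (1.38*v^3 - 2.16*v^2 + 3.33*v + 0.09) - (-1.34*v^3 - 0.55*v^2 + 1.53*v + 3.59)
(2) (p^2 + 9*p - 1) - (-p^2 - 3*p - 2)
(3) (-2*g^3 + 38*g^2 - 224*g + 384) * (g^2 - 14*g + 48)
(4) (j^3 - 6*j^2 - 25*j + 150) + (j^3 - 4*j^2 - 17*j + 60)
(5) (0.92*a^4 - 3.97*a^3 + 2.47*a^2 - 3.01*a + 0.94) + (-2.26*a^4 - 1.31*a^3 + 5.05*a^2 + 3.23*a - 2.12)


(1) = 2.72*v^3 - 1.61*v^2 + 1.8*v - 3.5
(2) = 2*p^2 + 12*p + 1
(3) = -2*g^5 + 66*g^4 - 852*g^3 + 5344*g^2 - 16128*g + 18432
(4) = 2*j^3 - 10*j^2 - 42*j + 210
(5) = -1.34*a^4 - 5.28*a^3 + 7.52*a^2 + 0.22*a - 1.18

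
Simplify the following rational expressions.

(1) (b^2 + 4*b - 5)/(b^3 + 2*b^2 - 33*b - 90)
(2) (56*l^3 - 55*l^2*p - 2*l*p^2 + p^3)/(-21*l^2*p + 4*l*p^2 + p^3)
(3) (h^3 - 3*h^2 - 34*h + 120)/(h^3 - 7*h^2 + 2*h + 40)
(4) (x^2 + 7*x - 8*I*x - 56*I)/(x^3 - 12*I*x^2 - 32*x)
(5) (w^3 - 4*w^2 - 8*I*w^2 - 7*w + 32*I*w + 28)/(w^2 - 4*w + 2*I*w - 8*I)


(1) = (b - 1)/(b^2 - 3*b - 18)
(2) = (8*l^2 - 9*l*p + p^2)/(-3*l*p + p^2)
(3) = (h + 6)/(h + 2)
(4) = (x + 7)/(x^2 - 4*I*x)
(5) = (w^2 - 8*I*w - 7)/(w + 2*I)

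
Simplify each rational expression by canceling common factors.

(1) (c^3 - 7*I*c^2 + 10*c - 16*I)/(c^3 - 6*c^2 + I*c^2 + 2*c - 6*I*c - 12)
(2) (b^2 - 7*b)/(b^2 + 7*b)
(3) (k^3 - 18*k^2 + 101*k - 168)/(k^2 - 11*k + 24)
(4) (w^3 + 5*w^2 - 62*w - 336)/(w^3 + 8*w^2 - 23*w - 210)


(1) = (c - 8*I)/(c - 6)
(2) = (b - 7)/(b + 7)
(3) = k - 7
(4) = (w - 8)/(w - 5)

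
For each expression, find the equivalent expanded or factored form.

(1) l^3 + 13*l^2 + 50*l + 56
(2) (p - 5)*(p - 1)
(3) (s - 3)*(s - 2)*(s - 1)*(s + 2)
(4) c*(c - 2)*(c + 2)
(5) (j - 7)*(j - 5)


(1) = (l + 2)*(l + 4)*(l + 7)
(2) = p^2 - 6*p + 5
(3) = s^4 - 4*s^3 - s^2 + 16*s - 12
(4) = c^3 - 4*c
(5) = j^2 - 12*j + 35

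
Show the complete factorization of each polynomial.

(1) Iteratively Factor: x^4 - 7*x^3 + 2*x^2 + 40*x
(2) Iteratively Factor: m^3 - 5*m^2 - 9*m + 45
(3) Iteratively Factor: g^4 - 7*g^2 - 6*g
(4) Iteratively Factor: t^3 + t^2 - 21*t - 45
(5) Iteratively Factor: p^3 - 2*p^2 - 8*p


(1) = (x - 4)*(x^3 - 3*x^2 - 10*x) = (x - 4)*(x + 2)*(x^2 - 5*x) = x*(x - 4)*(x + 2)*(x - 5)
(2) = (m - 3)*(m^2 - 2*m - 15) = (m - 3)*(m + 3)*(m - 5)
(3) = (g + 2)*(g^3 - 2*g^2 - 3*g) = g*(g + 2)*(g^2 - 2*g - 3) = g*(g + 1)*(g + 2)*(g - 3)
(4) = (t + 3)*(t^2 - 2*t - 15) = (t + 3)^2*(t - 5)
(5) = (p + 2)*(p^2 - 4*p) = p*(p + 2)*(p - 4)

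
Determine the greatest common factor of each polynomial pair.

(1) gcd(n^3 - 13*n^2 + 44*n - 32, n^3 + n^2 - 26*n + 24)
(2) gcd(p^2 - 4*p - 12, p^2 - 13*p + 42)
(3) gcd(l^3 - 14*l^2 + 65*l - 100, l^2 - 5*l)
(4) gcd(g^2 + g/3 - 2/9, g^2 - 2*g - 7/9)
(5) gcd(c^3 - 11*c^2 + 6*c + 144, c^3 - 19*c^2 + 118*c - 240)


(1) = gcd((n - 8)*(n - 4)*(n - 1), (n - 4)*(n - 1)*(n + 6)) = n^2 - 5*n + 4
(2) = p - 6
(3) = l - 5
(4) = gcd((g - 1/3)*(g + 2/3), (g - 7/3)*(g + 1/3)) = 1
(5) = c^2 - 14*c + 48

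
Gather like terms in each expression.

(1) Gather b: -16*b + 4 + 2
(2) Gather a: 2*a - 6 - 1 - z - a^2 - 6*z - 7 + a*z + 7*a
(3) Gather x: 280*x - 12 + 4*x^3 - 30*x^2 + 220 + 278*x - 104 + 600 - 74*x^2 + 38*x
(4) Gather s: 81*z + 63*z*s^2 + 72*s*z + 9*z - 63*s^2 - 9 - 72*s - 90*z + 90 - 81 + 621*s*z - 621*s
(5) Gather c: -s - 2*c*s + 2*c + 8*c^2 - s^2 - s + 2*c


(1) = 6 - 16*b
(2) = -a^2 + a*(z + 9) - 7*z - 14
(3) = 4*x^3 - 104*x^2 + 596*x + 704
(4) = s^2*(63*z - 63) + s*(693*z - 693)
(5) = 8*c^2 + c*(4 - 2*s) - s^2 - 2*s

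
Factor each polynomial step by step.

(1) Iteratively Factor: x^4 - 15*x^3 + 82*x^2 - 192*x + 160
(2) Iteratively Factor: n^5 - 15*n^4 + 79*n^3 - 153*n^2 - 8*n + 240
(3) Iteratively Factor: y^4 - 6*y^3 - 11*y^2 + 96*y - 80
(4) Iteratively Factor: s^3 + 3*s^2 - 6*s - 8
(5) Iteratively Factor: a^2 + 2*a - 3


(1) = (x - 4)*(x^3 - 11*x^2 + 38*x - 40) = (x - 5)*(x - 4)*(x^2 - 6*x + 8) = (x - 5)*(x - 4)*(x - 2)*(x - 4)
(2) = (n - 3)*(n^4 - 12*n^3 + 43*n^2 - 24*n - 80) = (n - 5)*(n - 3)*(n^3 - 7*n^2 + 8*n + 16) = (n - 5)*(n - 4)*(n - 3)*(n^2 - 3*n - 4) = (n - 5)*(n - 4)^2*(n - 3)*(n + 1)
(3) = (y + 4)*(y^3 - 10*y^2 + 29*y - 20) = (y - 5)*(y + 4)*(y^2 - 5*y + 4) = (y - 5)*(y - 4)*(y + 4)*(y - 1)
(4) = (s + 4)*(s^2 - s - 2) = (s - 2)*(s + 4)*(s + 1)
(5) = (a + 3)*(a - 1)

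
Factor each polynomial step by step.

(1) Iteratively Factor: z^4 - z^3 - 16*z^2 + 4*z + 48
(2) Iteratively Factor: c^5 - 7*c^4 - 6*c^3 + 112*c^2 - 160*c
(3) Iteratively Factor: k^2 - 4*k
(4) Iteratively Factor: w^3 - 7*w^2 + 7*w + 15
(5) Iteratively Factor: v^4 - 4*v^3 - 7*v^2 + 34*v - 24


(1) = (z - 4)*(z^3 + 3*z^2 - 4*z - 12) = (z - 4)*(z + 3)*(z^2 - 4) = (z - 4)*(z + 2)*(z + 3)*(z - 2)
(2) = (c - 4)*(c^4 - 3*c^3 - 18*c^2 + 40*c) = c*(c - 4)*(c^3 - 3*c^2 - 18*c + 40) = c*(c - 5)*(c - 4)*(c^2 + 2*c - 8) = c*(c - 5)*(c - 4)*(c + 4)*(c - 2)
(3) = (k)*(k - 4)
(4) = (w - 3)*(w^2 - 4*w - 5) = (w - 3)*(w + 1)*(w - 5)
(5) = (v + 3)*(v^3 - 7*v^2 + 14*v - 8) = (v - 4)*(v + 3)*(v^2 - 3*v + 2) = (v - 4)*(v - 1)*(v + 3)*(v - 2)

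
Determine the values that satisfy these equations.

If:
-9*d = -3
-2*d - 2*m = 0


Then:
d = 1/3
m = -1/3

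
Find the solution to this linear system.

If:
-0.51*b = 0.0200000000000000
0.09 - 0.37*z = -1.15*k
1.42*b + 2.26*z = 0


Then:
b = -0.04
k = -0.07
z = 0.02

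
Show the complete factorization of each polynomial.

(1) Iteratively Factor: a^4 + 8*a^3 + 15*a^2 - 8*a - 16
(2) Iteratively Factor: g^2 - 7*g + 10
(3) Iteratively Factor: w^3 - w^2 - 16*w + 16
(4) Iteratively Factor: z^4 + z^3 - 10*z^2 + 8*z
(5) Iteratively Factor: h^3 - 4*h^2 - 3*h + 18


(1) = (a + 4)*(a^3 + 4*a^2 - a - 4) = (a + 1)*(a + 4)*(a^2 + 3*a - 4) = (a + 1)*(a + 4)^2*(a - 1)
(2) = (g - 5)*(g - 2)
(3) = (w - 1)*(w^2 - 16) = (w - 1)*(w + 4)*(w - 4)
(4) = (z - 1)*(z^3 + 2*z^2 - 8*z) = (z - 1)*(z + 4)*(z^2 - 2*z) = (z - 2)*(z - 1)*(z + 4)*(z)
(5) = (h + 2)*(h^2 - 6*h + 9) = (h - 3)*(h + 2)*(h - 3)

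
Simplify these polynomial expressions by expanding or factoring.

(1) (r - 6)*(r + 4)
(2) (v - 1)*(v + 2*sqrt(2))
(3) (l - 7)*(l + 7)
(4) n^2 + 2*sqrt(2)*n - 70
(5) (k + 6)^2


(1) = r^2 - 2*r - 24
(2) = v^2 - v + 2*sqrt(2)*v - 2*sqrt(2)
(3) = l^2 - 49
(4) = (n - 5*sqrt(2))*(n + 7*sqrt(2))
(5) = k^2 + 12*k + 36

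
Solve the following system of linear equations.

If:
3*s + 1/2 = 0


Then:
s = -1/6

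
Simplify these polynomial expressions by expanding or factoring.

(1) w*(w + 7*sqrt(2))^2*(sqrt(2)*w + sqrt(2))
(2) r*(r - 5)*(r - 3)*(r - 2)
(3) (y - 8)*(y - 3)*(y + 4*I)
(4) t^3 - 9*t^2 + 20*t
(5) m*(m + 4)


(1) = sqrt(2)*w^4 + sqrt(2)*w^3 + 28*w^3 + 28*w^2 + 98*sqrt(2)*w^2 + 98*sqrt(2)*w
(2) = r^4 - 10*r^3 + 31*r^2 - 30*r
(3) = y^3 - 11*y^2 + 4*I*y^2 + 24*y - 44*I*y + 96*I
(4) = t*(t - 5)*(t - 4)
(5) = m^2 + 4*m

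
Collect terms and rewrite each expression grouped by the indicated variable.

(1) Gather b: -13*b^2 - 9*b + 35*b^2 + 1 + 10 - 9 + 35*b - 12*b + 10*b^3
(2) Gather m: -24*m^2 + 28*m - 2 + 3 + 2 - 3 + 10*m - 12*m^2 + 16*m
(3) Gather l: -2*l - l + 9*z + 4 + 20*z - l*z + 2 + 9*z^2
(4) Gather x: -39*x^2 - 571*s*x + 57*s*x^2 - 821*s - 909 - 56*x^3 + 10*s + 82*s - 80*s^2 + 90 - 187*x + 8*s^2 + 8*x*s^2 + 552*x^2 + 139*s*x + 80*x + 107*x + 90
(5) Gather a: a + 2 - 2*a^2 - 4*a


(1) = 10*b^3 + 22*b^2 + 14*b + 2
(2) = -36*m^2 + 54*m
(3) = l*(-z - 3) + 9*z^2 + 29*z + 6
(4) = -72*s^2 - 729*s - 56*x^3 + x^2*(57*s + 513) + x*(8*s^2 - 432*s) - 729
(5) = -2*a^2 - 3*a + 2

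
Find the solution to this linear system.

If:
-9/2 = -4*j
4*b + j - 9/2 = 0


Then:
b = 27/32
j = 9/8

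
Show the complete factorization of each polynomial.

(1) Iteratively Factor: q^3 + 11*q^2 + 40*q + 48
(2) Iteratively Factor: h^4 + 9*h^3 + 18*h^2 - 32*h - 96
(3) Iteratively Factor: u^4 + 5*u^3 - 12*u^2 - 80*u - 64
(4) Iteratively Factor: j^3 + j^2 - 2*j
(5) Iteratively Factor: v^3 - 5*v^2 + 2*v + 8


(1) = (q + 4)*(q^2 + 7*q + 12) = (q + 4)^2*(q + 3)
(2) = (h + 4)*(h^3 + 5*h^2 - 2*h - 24) = (h + 3)*(h + 4)*(h^2 + 2*h - 8) = (h + 3)*(h + 4)^2*(h - 2)
(3) = (u + 4)*(u^3 + u^2 - 16*u - 16) = (u - 4)*(u + 4)*(u^2 + 5*u + 4) = (u - 4)*(u + 1)*(u + 4)*(u + 4)
(4) = (j + 2)*(j^2 - j) = (j - 1)*(j + 2)*(j)
(5) = (v + 1)*(v^2 - 6*v + 8) = (v - 2)*(v + 1)*(v - 4)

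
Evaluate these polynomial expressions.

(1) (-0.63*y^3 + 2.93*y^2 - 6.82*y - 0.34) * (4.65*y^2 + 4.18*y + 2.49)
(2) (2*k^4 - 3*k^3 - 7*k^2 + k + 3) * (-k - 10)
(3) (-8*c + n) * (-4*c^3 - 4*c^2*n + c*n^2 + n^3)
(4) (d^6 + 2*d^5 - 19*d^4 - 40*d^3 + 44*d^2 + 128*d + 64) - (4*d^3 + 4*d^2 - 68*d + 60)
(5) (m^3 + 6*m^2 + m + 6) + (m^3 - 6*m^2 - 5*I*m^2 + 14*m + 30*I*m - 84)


(1) = -2.9295*y^5 + 10.9911*y^4 - 21.0343*y^3 - 22.7929*y^2 - 18.403*y - 0.8466
(2) = -2*k^5 - 17*k^4 + 37*k^3 + 69*k^2 - 13*k - 30
(3) = 32*c^4 + 28*c^3*n - 12*c^2*n^2 - 7*c*n^3 + n^4
(4) = d^6 + 2*d^5 - 19*d^4 - 44*d^3 + 40*d^2 + 196*d + 4
(5) = 2*m^3 - 5*I*m^2 + 15*m + 30*I*m - 78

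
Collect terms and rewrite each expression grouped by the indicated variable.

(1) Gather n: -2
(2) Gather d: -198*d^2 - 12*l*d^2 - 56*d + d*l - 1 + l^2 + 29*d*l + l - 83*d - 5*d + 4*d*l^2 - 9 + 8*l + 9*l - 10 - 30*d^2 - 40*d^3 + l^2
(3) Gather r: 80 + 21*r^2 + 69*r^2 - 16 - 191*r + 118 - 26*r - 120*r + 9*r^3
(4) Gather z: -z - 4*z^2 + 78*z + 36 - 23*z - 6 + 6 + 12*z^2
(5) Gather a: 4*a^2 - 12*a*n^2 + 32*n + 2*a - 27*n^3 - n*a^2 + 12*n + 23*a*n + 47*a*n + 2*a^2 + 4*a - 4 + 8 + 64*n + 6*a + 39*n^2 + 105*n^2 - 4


(1) = -2
(2) = -40*d^3 + d^2*(-12*l - 228) + d*(4*l^2 + 30*l - 144) + 2*l^2 + 18*l - 20
(3) = 9*r^3 + 90*r^2 - 337*r + 182
(4) = 8*z^2 + 54*z + 36
(5) = a^2*(6 - n) + a*(-12*n^2 + 70*n + 12) - 27*n^3 + 144*n^2 + 108*n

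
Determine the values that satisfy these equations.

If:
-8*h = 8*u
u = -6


Then:
h = 6
u = -6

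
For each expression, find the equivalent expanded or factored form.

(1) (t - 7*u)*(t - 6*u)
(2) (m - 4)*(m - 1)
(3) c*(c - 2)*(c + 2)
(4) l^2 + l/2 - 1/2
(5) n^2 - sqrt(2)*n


(1) = t^2 - 13*t*u + 42*u^2
(2) = m^2 - 5*m + 4
(3) = c^3 - 4*c
(4) = (l - 1/2)*(l + 1)
(5) = n*(n - sqrt(2))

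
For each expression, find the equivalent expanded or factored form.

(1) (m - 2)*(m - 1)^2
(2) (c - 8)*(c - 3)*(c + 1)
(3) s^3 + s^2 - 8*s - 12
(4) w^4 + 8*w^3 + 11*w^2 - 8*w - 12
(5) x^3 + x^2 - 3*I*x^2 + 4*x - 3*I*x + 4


(1) = m^3 - 4*m^2 + 5*m - 2
(2) = c^3 - 10*c^2 + 13*c + 24
(3) = (s - 3)*(s + 2)^2
(4) = (w - 1)*(w + 1)*(w + 2)*(w + 6)
(5) = (x + 1)*(x - 4*I)*(x + I)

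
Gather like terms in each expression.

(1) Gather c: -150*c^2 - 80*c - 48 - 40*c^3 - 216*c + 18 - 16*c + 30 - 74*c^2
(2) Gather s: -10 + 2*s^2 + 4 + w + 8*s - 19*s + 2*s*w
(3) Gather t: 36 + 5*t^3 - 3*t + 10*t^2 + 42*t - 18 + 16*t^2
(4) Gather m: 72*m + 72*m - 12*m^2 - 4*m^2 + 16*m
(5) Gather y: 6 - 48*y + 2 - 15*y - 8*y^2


(1) = -40*c^3 - 224*c^2 - 312*c
(2) = 2*s^2 + s*(2*w - 11) + w - 6
(3) = 5*t^3 + 26*t^2 + 39*t + 18
(4) = -16*m^2 + 160*m
(5) = -8*y^2 - 63*y + 8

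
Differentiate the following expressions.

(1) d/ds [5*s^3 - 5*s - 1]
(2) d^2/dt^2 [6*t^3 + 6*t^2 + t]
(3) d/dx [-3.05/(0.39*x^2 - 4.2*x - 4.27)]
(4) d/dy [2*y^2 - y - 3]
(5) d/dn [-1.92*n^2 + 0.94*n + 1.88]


(1) = 15*s^2 - 5
(2) = 36*t + 12
(3) = (2.379*x - 12.81)/(-0.39*x^2 + 4.2*x + 4.27)^2
(4) = 4*y - 1
(5) = 0.94 - 3.84*n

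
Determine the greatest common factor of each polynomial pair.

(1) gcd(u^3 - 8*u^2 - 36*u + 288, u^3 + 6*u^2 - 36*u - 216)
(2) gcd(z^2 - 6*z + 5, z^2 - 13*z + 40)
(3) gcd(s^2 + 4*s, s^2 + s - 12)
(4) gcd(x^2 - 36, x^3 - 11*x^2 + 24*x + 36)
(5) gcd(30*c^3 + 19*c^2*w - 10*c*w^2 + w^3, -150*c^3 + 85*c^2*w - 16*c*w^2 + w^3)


(1) = gcd((u - 8)*(u - 6)*(u + 6), (u - 6)*(u + 6)^2) = u^2 - 36
(2) = z - 5
(3) = s + 4
(4) = x - 6
(5) = gcd((-6*c + w)*(-5*c + w)*(c + w), (-6*c + w)*(-5*c + w)^2) = 30*c^2 - 11*c*w + w^2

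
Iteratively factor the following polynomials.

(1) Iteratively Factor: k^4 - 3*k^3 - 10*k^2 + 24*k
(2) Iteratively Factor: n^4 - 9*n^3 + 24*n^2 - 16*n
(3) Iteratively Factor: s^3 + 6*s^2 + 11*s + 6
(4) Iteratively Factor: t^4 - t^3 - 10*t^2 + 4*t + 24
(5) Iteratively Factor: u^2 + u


(1) = (k - 2)*(k^3 - k^2 - 12*k) = k*(k - 2)*(k^2 - k - 12) = k*(k - 2)*(k + 3)*(k - 4)
(2) = (n - 1)*(n^3 - 8*n^2 + 16*n) = (n - 4)*(n - 1)*(n^2 - 4*n) = n*(n - 4)*(n - 1)*(n - 4)
(3) = (s + 2)*(s^2 + 4*s + 3) = (s + 2)*(s + 3)*(s + 1)
(4) = (t + 2)*(t^3 - 3*t^2 - 4*t + 12) = (t - 3)*(t + 2)*(t^2 - 4) = (t - 3)*(t - 2)*(t + 2)*(t + 2)
(5) = (u)*(u + 1)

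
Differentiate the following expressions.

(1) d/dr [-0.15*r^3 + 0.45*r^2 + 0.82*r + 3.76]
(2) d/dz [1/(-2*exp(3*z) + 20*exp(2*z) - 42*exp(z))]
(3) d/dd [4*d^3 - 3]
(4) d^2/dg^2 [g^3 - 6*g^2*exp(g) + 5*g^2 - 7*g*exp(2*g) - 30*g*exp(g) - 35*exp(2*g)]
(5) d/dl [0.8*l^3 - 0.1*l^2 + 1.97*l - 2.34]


(1) = -0.45*r^2 + 0.9*r + 0.82
(2) = (3*exp(2*z) - 20*exp(z) + 21)*exp(-z)/(2*(exp(2*z) - 10*exp(z) + 21)^2)
(3) = 12*d^2
(4) = -6*g^2*exp(g) - 28*g*exp(2*g) - 54*g*exp(g) + 6*g - 168*exp(2*g) - 72*exp(g) + 10
(5) = 2.4*l^2 - 0.2*l + 1.97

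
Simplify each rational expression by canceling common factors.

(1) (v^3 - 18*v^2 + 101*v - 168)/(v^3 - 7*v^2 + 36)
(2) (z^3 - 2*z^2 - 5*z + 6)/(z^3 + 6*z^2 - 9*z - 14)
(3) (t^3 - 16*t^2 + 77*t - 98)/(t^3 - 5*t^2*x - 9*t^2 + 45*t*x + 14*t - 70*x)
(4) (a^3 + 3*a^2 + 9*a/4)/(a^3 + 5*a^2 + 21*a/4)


(1) = (v^2 - 15*v + 56)/(v^2 - 4*v - 12)
(2) = (z^3 - 2*z^2 - 5*z + 6)/(z^3 + 6*z^2 - 9*z - 14)
(3) = (7 - t)/(-t + 5*x)
(4) = (2*a + 3)/(2*a + 7)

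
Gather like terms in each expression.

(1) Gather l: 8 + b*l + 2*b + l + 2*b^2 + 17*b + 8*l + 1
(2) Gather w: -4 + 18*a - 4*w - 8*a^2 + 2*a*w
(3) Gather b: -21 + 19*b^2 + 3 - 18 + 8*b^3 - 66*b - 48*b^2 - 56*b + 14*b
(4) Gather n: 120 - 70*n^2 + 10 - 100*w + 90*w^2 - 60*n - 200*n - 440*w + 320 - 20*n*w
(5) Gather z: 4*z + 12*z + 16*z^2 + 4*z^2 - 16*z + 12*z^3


(1) = 2*b^2 + 19*b + l*(b + 9) + 9
(2) = -8*a^2 + 18*a + w*(2*a - 4) - 4
(3) = 8*b^3 - 29*b^2 - 108*b - 36
(4) = -70*n^2 + n*(-20*w - 260) + 90*w^2 - 540*w + 450
(5) = 12*z^3 + 20*z^2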